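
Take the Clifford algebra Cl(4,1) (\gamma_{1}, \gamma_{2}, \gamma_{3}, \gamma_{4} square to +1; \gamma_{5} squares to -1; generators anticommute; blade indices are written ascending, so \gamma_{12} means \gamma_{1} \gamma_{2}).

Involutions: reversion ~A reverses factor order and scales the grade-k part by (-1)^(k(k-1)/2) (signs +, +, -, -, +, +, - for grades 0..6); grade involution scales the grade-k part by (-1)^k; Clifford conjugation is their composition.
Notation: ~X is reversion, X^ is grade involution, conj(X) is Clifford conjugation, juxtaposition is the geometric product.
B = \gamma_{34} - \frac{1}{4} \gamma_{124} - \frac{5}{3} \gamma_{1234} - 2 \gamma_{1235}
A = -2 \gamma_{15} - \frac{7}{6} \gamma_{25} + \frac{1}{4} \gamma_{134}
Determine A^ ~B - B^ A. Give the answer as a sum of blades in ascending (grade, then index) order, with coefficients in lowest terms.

first term: -\frac{1}{4} \gamma_{1} - \frac{5}{12} \gamma_{2} - \frac{7}{3} \gamma_{13} + \frac{63}{16} \gamma_{23} - \frac{7}{24} \gamma_{145} + \frac{1}{18} \gamma_{1345} + \frac{9}{2} \gamma_{2345}
second term: -\frac{1}{4} \gamma_{1} - \frac{5}{12} \gamma_{2} - \frac{7}{3} \gamma_{13} + \frac{63}{16} \gamma_{23} + \frac{7}{24} \gamma_{145} - \frac{1}{18} \gamma_{1345} - \frac{9}{2} \gamma_{2345}
Answer: -\frac{7}{12} \gamma_{145} + \frac{1}{9} \gamma_{1345} + 9 \gamma_{2345}


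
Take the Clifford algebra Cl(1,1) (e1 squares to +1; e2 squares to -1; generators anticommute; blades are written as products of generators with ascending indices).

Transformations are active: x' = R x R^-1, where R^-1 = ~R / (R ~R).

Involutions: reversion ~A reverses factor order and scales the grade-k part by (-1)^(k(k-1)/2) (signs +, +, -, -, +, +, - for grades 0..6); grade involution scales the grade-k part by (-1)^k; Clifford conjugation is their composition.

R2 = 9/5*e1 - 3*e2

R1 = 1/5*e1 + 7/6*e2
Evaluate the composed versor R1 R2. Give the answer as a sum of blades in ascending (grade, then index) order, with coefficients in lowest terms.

Distribute over the terms of R1 (each basis-blade product reordered to ascending indices, repeated generators contracted through their squares):
(1/5*e1) R2 = 9/25 - 3/5*e1 e2
(7/6*e2) R2 = 7/2 - 21/10*e1 e2
Summing the partial products and collecting blades:
Answer: 193/50 - 27/10*e1 e2


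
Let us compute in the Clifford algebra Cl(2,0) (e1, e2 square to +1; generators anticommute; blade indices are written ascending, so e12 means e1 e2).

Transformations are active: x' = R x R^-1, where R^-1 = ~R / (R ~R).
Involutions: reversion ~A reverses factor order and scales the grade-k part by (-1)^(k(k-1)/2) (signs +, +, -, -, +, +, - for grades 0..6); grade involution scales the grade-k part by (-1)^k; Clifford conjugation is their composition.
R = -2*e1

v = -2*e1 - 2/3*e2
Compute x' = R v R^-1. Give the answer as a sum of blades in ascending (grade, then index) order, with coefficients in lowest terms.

~R = -2*e1, and R ~R = 4, so R^-1 = ~R / (4).
R v = 4 + 4/3*e12
Answer: -2*e1 + 2/3*e2


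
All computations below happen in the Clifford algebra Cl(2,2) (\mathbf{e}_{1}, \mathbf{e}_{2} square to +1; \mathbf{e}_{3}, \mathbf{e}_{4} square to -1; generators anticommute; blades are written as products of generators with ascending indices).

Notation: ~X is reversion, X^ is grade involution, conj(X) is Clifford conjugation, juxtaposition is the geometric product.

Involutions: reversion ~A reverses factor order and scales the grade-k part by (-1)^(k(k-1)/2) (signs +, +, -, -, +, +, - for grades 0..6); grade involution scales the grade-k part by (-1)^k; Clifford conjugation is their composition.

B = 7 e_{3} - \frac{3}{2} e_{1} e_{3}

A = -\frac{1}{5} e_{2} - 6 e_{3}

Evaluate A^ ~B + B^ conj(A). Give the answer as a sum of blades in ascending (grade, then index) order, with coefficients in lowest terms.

first term: -42 + 9 e_{1} + \frac{7}{5} e_{2} e_{3} - \frac{3}{10} e_{1} e_{2} e_{3}
second term: 42 + 9 e_{1} + \frac{7}{5} e_{2} e_{3} + \frac{3}{10} e_{1} e_{2} e_{3}
Answer: 18 e_{1} + \frac{14}{5} e_{2} e_{3}


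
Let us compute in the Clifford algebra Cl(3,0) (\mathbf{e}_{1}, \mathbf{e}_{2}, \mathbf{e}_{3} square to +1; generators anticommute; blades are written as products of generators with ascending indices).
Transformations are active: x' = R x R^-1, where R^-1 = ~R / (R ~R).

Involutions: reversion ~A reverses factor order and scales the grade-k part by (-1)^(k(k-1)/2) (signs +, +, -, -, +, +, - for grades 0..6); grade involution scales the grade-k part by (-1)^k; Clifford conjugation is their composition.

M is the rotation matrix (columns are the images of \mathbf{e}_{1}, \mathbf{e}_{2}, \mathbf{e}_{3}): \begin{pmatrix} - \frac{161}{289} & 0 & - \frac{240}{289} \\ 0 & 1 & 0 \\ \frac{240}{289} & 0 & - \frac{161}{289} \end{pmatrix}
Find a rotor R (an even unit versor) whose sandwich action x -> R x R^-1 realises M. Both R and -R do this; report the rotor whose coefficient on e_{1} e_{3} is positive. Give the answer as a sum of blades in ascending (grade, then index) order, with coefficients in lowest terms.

Method: write R = a + b12*e_{1} e_{2} + b13*e_{1} e_{3} + b23*e_{2} e_{3} with a^2 + b12^2 + b13^2 + b23^2 = 1 (so R^-1 = ~R). Expanding the columns R e_j ~R gives tr M = 4a^2 - 1 and, from the antisymmetric part, M21 - M12 = -4a*b12, M13 - M31 = 4a*b13, M32 - M23 = -4a*b23.
Here tr M = -\frac{33}{289}, so a^2 = (1 + tr M)/4 = \frac{64}{289} and a = ±\frac{8}{17}. Taking a = \frac{8}{17}: M21 - M12 = 0, M13 - M31 = -\frac{480}{289}, M32 - M23 = 0, giving b12 = 0, b13 = -\frac{15}{17}, b23 = 0, i.e. R = \frac{8}{17} - \frac{15}{17} e_{1} e_{3}.
Its e_{1} e_{3} coefficient is negative, so report the other preimage -R.
Answer: -\frac{8}{17} + \frac{15}{17} e_{1} e_{3}. Recall the cover is two-to-one: with M of trace -\frac{33}{289}, both preimages act alike, and the stated e_{1} e_{3} sign chooses the sheet.


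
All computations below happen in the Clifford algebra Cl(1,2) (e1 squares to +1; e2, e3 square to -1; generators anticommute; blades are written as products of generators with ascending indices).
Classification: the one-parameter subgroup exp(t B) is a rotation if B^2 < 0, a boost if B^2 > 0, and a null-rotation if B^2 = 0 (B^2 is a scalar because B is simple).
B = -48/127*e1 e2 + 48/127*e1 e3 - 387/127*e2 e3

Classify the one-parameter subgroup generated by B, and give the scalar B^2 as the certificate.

B^2 term by term: the squares give (-48/127)^2*(e1 e2)^2 + (48/127)^2*(e1 e3)^2 + (-387/127)^2*(e2 e3)^2 = 2304/16129*(+1) + 2304/16129*(+1) + 149769/16129*(-1) = -9 (each basis 2-blade squares to minus the product of its generators' squares); cross terms between blades sharing an index anticommute and cancel. So B^2 = -9.
Answer: rotation, certificate B^2 = -9. B^2 = -9 is basis-independent, so its sign is the whole story.


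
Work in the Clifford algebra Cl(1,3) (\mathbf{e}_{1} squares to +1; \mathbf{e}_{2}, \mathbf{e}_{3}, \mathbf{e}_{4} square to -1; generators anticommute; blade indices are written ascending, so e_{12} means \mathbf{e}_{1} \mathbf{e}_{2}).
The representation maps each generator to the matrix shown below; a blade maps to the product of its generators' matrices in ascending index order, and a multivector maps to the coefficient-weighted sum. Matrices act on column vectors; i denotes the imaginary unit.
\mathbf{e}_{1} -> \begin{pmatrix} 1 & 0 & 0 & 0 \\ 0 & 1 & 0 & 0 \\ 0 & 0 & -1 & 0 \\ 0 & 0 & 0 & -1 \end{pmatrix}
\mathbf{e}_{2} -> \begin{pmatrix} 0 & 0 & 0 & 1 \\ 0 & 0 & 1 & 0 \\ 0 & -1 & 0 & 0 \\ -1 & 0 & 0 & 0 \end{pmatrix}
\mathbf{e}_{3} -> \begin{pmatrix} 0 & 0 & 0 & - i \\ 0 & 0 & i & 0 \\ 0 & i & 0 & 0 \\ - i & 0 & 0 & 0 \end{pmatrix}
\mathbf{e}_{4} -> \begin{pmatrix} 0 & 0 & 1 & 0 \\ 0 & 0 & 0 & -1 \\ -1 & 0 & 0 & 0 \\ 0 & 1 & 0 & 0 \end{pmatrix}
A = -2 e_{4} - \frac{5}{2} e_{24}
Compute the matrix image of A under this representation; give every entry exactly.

Bivector images (products of the table entries): rho(e_{24}) = rho(\mathbf{e}_{2})rho(\mathbf{e}_{4}) = \begin{pmatrix} 0 & 1 & 0 & 0 \\ -1 & 0 & 0 & 0 \\ 0 & 0 & 0 & 1 \\ 0 & 0 & -1 & 0 \end{pmatrix}.
M = (-2)*rho(e_{4}) + (-\frac{5}{2})*rho(e_{24}), summed entrywise:
Answer: \begin{pmatrix} 0 & - \frac{5}{2} & -2 & 0 \\ \frac{5}{2} & 0 & 0 & 2 \\ 2 & 0 & 0 & - \frac{5}{2} \\ 0 & -2 & \frac{5}{2} & 0 \end{pmatrix}


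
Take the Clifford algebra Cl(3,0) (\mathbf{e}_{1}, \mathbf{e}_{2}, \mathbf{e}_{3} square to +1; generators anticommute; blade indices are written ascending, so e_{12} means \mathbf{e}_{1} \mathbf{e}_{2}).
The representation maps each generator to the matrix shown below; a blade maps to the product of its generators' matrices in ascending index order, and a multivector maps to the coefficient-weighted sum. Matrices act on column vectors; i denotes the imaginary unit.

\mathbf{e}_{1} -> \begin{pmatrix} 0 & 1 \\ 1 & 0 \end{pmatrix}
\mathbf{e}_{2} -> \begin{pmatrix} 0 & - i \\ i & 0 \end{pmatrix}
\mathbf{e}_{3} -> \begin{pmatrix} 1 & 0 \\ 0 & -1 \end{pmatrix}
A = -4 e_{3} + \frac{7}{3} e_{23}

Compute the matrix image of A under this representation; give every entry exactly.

Bivector images (products of the table entries): rho(e_{23}) = rho(\mathbf{e}_{2})rho(\mathbf{e}_{3}) = \begin{pmatrix} 0 & i \\ i & 0 \end{pmatrix}.
M = (-4)*rho(e_{3}) + (\frac{7}{3})*rho(e_{23}), summed entrywise:
Answer: \begin{pmatrix} -4 & \frac{7 i}{3} \\ \frac{7 i}{3} & 4 \end{pmatrix}


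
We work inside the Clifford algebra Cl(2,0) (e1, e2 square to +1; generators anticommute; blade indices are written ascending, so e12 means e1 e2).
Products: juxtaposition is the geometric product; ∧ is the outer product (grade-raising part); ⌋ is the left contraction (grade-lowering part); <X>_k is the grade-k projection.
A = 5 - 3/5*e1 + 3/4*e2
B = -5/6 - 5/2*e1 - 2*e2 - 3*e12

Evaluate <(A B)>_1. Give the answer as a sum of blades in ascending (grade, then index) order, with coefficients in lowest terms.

step 1: -25/6 - 39/4*e1 - 353/40*e2 - 477/40*e12
step 2: -39/4*e1 - 353/40*e2
Answer: -39/4*e1 - 353/40*e2


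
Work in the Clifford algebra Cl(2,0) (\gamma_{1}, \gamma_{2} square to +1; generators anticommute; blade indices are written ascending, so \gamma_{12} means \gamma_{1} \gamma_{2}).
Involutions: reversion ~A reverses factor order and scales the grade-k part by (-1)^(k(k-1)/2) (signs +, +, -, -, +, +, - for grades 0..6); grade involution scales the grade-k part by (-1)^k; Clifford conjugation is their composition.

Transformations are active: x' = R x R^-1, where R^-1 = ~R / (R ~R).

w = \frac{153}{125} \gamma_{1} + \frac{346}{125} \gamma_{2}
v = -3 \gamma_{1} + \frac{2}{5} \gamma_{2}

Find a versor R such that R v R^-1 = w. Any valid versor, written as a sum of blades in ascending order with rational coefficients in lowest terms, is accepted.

Why this works: both vectors square to \frac{229}{25}, so q(v) = q(w) and R = v + w = -\frac{222}{125} \gamma_{1} + \frac{396}{125} \gamma_{2} carries v to w — its own direction survives, the complement (v - w)/2 flips.
Answer: -\frac{222}{125} \gamma_{1} + \frac{396}{125} \gamma_{2}


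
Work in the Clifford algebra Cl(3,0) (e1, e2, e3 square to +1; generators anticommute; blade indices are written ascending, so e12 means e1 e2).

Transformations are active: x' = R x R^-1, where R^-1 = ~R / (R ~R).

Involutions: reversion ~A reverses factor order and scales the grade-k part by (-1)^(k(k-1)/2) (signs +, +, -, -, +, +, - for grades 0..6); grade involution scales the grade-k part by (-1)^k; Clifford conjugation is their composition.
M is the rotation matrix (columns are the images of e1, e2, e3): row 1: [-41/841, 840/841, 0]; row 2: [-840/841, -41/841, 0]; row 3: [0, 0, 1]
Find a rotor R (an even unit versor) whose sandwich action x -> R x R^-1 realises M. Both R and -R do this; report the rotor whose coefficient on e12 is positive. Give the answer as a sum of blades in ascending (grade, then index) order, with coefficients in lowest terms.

Method: write R = a + b12*e12 + b13*e13 + b23*e23 with a^2 + b12^2 + b13^2 + b23^2 = 1 (so R^-1 = ~R). Expanding the columns R e_j ~R gives tr M = 4a^2 - 1 and, from the antisymmetric part, M21 - M12 = -4a*b12, M13 - M31 = 4a*b13, M32 - M23 = -4a*b23.
Here tr M = 759/841, so a^2 = (1 + tr M)/4 = 400/841 and a = ±20/29. Taking a = 20/29: M21 - M12 = -1680/841, M13 - M31 = 0, M32 - M23 = 0, giving b12 = 21/29, b13 = 0, b23 = 0, i.e. R = 20/29 + 21/29*e12.
Its e12 coefficient is already positive.
Answer: 20/29 + 21/29*e12. Uniqueness: Spin(3) -> SO(3) maps R and -R to the same rotation of trace 759/841; fixing the sign of the e12 coefficient removes the ambiguity.


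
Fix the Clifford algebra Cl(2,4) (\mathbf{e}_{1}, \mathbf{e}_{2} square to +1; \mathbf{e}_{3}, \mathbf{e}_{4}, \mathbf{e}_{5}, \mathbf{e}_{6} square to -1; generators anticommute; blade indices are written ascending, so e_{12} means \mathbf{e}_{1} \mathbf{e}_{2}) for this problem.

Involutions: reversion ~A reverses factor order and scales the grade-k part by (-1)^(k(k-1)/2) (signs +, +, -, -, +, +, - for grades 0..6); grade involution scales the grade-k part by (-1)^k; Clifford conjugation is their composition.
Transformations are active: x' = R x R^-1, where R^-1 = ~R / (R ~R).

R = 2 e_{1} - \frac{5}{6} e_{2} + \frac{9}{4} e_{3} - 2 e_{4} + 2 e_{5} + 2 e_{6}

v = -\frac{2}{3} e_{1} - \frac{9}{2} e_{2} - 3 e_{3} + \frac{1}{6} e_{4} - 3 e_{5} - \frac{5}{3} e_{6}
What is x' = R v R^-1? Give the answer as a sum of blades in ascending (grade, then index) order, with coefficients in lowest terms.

~R = 2 e_{1} - \frac{5}{6} e_{2} + \frac{9}{4} e_{3} - 2 e_{4} + 2 e_{5} + 2 e_{6}, and R ~R = -\frac{1781}{144}, so R^-1 = ~R / (-\frac{1781}{144}).
R v = \frac{113}{6} - \frac{86}{9} e_{12} - \frac{9}{2} e_{13} - e_{14} - \frac{14}{3} e_{15} - 2 e_{16} + \frac{101}{8} e_{23} - \frac{329}{36} e_{24} + \frac{23}{2} e_{25} + \frac{187}{18} e_{26} - \frac{45}{8} e_{34} - \frac{3}{4} e_{35} + \frac{9}{4} e_{36} + \frac{17}{3} e_{45} + 3 e_{46} + \frac{8}{3} e_{56}
Answer: -\frac{28982}{5343} e_{1} + \frac{25069}{3562} e_{2} - \frac{6861}{1781} e_{3} + \frac{63307}{10686} e_{4} - \frac{5505}{1781} e_{5} - \frac{23639}{5343} e_{6}


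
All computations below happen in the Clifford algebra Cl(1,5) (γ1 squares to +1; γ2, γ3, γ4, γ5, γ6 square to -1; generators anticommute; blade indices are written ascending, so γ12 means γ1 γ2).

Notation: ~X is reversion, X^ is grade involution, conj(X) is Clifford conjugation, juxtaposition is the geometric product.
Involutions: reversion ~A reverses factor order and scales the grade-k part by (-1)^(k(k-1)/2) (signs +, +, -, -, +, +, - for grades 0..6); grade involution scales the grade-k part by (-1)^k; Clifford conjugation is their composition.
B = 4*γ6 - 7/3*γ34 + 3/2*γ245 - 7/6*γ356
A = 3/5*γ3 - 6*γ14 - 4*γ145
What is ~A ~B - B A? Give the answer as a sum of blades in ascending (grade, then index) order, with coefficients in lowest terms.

first term: -7/5*γ4 + 6*γ12 + 14*γ13 + 12/5*γ36 - 7/10*γ56 - 9*γ125 + 28/3*γ135 + 24*γ146 - 14/3*γ1346 + 16*γ1456 + 9/10*γ2345 - 7*γ13456
second term: -7/5*γ4 - 6*γ12 - 14*γ13 - 12/5*γ36 + 7/10*γ56 + 9*γ125 - 28/3*γ135 - 24*γ146 - 14/3*γ1346 + 16*γ1456 + 9/10*γ2345 - 7*γ13456
Answer: 12*γ12 + 28*γ13 + 24/5*γ36 - 7/5*γ56 - 18*γ125 + 56/3*γ135 + 48*γ146


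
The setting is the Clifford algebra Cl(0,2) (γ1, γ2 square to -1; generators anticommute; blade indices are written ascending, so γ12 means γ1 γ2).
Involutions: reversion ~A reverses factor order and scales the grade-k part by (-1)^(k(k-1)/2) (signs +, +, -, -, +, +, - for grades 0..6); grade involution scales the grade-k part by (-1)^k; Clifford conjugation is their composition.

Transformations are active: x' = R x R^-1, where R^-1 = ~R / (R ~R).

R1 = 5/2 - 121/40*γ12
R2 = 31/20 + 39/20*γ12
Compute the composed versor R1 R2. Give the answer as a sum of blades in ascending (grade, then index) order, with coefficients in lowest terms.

Distribute over the terms of R1 (each basis-blade product reordered to ascending indices, repeated generators contracted through their squares):
(5/2) R2 = 31/8 + 39/8*γ12
(-121/40*γ12) R2 = 4719/800 - 3751/800*γ12
Summing the partial products and collecting blades:
Answer: 7819/800 + 149/800*γ12


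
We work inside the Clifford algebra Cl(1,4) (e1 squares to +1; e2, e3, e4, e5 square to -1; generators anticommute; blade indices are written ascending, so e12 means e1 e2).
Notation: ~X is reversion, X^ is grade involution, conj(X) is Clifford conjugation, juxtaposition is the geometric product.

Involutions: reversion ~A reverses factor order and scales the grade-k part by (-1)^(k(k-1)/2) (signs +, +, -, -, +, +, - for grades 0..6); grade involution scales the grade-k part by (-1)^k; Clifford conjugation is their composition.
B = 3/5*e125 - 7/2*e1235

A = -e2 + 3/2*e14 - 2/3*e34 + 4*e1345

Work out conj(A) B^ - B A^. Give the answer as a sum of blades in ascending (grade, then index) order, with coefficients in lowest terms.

first term: -3/5*e15 - 14*e24 - 7/2*e135 + 12/5*e234 + 9/10*e245 - 7/3*e1245 - 21/4*e2345 - 2/5*e12345
second term: 3/5*e15 + 14*e24 + 7/2*e135 - 12/5*e234 - 9/10*e245 - 7/3*e1245 - 21/4*e2345 - 2/5*e12345
Answer: -6/5*e15 - 28*e24 - 7*e135 + 24/5*e234 + 9/5*e245


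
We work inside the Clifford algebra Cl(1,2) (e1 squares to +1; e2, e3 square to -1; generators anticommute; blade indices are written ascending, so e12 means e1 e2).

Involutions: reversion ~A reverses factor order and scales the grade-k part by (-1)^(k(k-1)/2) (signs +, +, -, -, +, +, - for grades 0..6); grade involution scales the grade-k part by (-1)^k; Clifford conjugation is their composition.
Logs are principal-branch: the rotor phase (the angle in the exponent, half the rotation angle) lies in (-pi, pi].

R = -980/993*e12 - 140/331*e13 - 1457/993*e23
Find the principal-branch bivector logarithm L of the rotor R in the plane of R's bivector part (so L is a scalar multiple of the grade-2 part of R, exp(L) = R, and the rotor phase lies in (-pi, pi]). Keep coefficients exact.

The scalar part of R is 0, so the principal-branch rotor phase is pinned; divide the bivector part by its sine to get the unit plane — L is the phase times that plane.
Concretely: cos(phase) = 0 gives phase = ±pi/2, and since phase/sin(phase) is even the sign is immaterial: L = (phase/sin(phase)) * <R>_2 = (pi/2) * <R>_2.
Answer: -490*pi/993*e12 - 70*pi/331*e13 - 1457*pi/1986*e23


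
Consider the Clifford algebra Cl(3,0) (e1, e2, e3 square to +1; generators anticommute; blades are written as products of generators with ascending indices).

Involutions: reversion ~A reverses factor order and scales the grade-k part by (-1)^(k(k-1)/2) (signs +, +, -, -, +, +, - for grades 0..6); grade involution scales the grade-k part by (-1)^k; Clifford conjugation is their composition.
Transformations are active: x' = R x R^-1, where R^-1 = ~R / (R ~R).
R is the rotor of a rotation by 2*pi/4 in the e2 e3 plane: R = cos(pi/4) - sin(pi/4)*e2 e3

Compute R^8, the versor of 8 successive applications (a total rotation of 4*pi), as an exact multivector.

The rotor phase is half the rotation angle and phases add under composition, so 8 steps in the e2 e3 plane accumulate phase 8*(pi/4) = 2*pi: R^8 = cos(2*pi) - sin(2*pi)*e2 e3.
cos(2*pi) = 1 and sin(2*pi) = 0, so R^8 = 1. The total rotation 4*pi is 2 full turns, so every vector returns to itself, yet the rotor is +1, back on the identity sheet (an even number of 2*pi turns).
Answer: 1


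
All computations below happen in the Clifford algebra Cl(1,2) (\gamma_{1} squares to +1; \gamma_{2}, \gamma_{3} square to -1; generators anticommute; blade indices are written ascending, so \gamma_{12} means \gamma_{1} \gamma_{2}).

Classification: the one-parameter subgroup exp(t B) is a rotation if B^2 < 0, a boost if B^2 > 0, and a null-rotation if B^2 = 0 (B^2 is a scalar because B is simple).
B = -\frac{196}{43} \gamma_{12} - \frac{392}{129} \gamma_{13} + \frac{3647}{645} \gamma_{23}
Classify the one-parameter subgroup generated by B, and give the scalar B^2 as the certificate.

B^2 term by term: the squares give (-\frac{196}{43})^2*(\gamma_{12})^2 + (-\frac{392}{129})^2*(\gamma_{13})^2 + (\frac{3647}{645})^2*(\gamma_{23})^2 = \frac{38416}{1849}*(+1) + \frac{153664}{16641}*(+1) + \frac{13300609}{416025}*(-1) = -\frac{49}{25} (each basis 2-blade squares to minus the product of its generators' squares); cross terms between blades sharing an index anticommute and cancel. So B^2 = -\frac{49}{25}.
Answer: rotation, certificate B^2 = -\frac{49}{25}. Certificate logic: -\frac{49}{25} is a conjugation-invariant scalar, so its sign fixes rotation versus boost versus null-rotation outright.


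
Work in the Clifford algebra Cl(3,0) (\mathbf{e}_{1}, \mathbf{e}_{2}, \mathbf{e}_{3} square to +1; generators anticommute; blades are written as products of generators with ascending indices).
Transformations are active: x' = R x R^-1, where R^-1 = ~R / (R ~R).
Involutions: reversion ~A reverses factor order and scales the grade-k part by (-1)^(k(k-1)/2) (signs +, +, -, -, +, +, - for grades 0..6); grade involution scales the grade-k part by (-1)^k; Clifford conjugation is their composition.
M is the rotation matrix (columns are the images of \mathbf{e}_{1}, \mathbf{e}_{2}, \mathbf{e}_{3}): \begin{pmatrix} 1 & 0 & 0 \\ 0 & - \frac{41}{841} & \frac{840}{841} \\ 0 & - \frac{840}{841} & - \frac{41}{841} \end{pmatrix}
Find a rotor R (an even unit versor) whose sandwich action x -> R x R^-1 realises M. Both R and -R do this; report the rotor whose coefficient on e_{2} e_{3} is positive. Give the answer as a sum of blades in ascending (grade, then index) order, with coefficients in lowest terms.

Method: write R = a + b12*e_{1} e_{2} + b13*e_{1} e_{3} + b23*e_{2} e_{3} with a^2 + b12^2 + b13^2 + b23^2 = 1 (so R^-1 = ~R). Expanding the columns R e_j ~R gives tr M = 4a^2 - 1 and, from the antisymmetric part, M21 - M12 = -4a*b12, M13 - M31 = 4a*b13, M32 - M23 = -4a*b23.
Here tr M = \frac{759}{841}, so a^2 = (1 + tr M)/4 = \frac{400}{841} and a = ±\frac{20}{29}. Taking a = \frac{20}{29}: M21 - M12 = 0, M13 - M31 = 0, M32 - M23 = -\frac{1680}{841}, giving b12 = 0, b13 = 0, b23 = \frac{21}{29}, i.e. R = \frac{20}{29} + \frac{21}{29} e_{2} e_{3}.
Its e_{2} e_{3} coefficient is already positive.
Answer: \frac{20}{29} + \frac{21}{29} e_{2} e_{3}. Uniqueness: Spin(3) -> SO(3) maps R and -R to the same rotation of trace \frac{759}{841}; fixing the sign of the e_{2} e_{3} coefficient removes the ambiguity.


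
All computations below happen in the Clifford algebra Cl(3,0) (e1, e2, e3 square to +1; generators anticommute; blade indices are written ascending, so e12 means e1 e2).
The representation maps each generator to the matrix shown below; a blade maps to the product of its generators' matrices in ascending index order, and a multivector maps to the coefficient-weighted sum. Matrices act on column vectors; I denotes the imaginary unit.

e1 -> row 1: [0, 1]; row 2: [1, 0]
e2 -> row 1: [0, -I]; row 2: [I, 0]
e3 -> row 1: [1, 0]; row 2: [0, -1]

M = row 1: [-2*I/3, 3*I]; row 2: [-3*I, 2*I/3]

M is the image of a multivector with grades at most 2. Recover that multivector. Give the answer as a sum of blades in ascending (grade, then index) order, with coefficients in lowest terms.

Method: 1, rho(e1), rho(e2), rho(e3) form a trace-orthogonal basis of the 2x2 complex matrices (tr(X Y) = 2 if X = Y, else 0), so M = m0*1 + m1*rho(e1) + m2*rho(e2) + m3*rho(e3) with m0 = tr(M)/2 = 0, m1 = tr(M rho(e1))/2 = 0, m2 = tr(M rho(e2))/2 = -3, m3 = tr(M rho(e3))/2 = -2*I/3.
Multiplying table entries, the bivector images are rho(e12) = I*rho(e3), rho(e13) = -I*rho(e2), rho(e23) = I*rho(e1); with real blade coefficients the real parts of m0..m3 are the coefficients of 1, e1, e2, e3 and the imaginary parts give the bivectors (e23: Im m1, e13: -Im m2, e12: Im m3).
Answer: -3*e2 - 2/3*e12


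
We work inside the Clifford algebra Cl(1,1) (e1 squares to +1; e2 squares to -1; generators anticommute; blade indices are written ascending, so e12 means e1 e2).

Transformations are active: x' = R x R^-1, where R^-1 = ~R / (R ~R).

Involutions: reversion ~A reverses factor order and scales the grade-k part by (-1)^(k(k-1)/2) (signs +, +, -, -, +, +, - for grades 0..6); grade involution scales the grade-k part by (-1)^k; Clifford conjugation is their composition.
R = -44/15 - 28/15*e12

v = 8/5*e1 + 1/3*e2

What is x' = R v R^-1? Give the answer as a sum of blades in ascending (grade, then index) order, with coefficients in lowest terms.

~R = -44/15 + 28/15*e12, and R ~R = 128/25, so R^-1 = ~R / (128/25).
R v = -916/225*e1 + 452/225*e2
Answer: 331/108*e1 - 1423/540*e2


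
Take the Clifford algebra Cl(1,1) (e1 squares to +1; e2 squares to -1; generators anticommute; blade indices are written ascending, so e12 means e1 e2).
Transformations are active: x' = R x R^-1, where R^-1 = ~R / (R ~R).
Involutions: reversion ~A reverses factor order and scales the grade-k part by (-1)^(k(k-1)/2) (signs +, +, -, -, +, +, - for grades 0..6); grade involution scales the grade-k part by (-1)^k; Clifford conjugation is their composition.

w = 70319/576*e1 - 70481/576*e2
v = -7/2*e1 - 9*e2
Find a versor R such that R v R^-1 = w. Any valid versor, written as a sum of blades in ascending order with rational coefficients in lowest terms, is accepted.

Reasoning: v^2 = w^2 = -275/4 since conjugation preserves the quadratic form; R = v + w = 68303/576*e1 - 75665/576*e2 is then valid when invertible, keeping its own part and reversing (v - w)/2.
Answer: 68303/576*e1 - 75665/576*e2


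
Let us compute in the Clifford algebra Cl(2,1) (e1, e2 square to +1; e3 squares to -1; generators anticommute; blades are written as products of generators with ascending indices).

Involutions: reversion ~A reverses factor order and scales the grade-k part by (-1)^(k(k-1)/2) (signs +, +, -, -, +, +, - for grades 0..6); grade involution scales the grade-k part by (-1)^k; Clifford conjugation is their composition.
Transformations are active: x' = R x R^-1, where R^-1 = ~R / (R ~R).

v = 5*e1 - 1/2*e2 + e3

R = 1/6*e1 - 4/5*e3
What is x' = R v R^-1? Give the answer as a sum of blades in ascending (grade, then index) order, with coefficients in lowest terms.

~R = 1/6*e1 - 4/5*e3, and R ~R = -551/900, so R^-1 = ~R / (-551/900).
R v = 49/30 - 1/12*e1 e2 + 25/6*e1 e3 - 2/5*e2 e3
Answer: -3245/551*e1 + 1/2*e2 + 1801/551*e3


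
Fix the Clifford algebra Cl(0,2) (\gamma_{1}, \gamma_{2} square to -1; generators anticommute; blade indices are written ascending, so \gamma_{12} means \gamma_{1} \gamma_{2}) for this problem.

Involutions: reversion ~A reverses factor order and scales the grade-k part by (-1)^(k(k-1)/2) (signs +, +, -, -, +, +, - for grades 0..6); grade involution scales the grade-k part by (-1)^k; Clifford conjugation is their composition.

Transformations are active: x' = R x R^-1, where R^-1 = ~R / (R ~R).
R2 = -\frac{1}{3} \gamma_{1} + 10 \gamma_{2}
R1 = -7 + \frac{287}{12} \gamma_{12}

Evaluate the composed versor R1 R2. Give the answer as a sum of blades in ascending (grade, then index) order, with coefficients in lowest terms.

Distribute over the terms of R1 (each basis-blade product reordered to ascending indices, repeated generators contracted through their squares):
(-7) R2 = \frac{7}{3} \gamma_{1} - 70 \gamma_{2}
(\frac{287}{12} \gamma_{12}) R2 = -\frac{1435}{6} \gamma_{1} - \frac{287}{36} \gamma_{2}
Summing the partial products and collecting blades:
Answer: -\frac{1421}{6} \gamma_{1} - \frac{2807}{36} \gamma_{2}


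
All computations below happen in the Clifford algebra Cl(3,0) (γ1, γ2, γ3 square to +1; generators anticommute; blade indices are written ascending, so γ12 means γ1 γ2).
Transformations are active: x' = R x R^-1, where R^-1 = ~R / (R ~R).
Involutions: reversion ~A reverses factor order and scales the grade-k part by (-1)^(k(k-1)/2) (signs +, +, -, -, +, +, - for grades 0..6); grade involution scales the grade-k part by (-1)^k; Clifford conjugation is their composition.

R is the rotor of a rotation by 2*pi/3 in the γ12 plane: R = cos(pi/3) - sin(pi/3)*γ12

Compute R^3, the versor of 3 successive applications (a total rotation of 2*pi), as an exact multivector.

Rotor phase runs at HALF the rotation angle; powers of one rotor simply add phase, so after 3 steps in γ12 the phase is 3*pi/3 = pi and R^3 = cos(pi) - sin(pi)*γ12.
cos(pi) = -1 and sin(pi) = 0, so R^3 = -1. The total rotation 2*pi is 1 full turn, so every vector returns to itself, yet the rotor is -1, on the OTHER sheet of the double cover (an odd number of 2*pi turns).
Answer: -1


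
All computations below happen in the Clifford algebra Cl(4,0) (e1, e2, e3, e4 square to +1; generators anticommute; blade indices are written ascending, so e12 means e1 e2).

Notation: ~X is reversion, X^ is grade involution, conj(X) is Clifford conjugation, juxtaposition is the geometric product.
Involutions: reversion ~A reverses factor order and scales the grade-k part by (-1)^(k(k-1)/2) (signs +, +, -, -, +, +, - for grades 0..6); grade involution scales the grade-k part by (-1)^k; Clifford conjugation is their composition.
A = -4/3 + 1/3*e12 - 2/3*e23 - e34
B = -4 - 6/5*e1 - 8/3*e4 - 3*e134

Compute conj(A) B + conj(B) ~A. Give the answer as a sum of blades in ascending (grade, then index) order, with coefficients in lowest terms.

first term: 16/3 + 23/5*e1 - 2/5*e2 - 8/3*e3 + 32/9*e4 + 4/3*e12 - 8/3*e23 - 4*e34 - 4/5*e123 - 10/9*e124 + 14/5*e134 - 25/9*e234
second term: 16/3 + 7/5*e1 - 2/5*e2 - 8/3*e3 - 32/9*e4 + 4/3*e12 - 8/3*e23 - 4*e34 + 4/5*e123 + 10/9*e124 + 26/5*e134 + 25/9*e234
Answer: 32/3 + 6*e1 - 4/5*e2 - 16/3*e3 + 8/3*e12 - 16/3*e23 - 8*e34 + 8*e134


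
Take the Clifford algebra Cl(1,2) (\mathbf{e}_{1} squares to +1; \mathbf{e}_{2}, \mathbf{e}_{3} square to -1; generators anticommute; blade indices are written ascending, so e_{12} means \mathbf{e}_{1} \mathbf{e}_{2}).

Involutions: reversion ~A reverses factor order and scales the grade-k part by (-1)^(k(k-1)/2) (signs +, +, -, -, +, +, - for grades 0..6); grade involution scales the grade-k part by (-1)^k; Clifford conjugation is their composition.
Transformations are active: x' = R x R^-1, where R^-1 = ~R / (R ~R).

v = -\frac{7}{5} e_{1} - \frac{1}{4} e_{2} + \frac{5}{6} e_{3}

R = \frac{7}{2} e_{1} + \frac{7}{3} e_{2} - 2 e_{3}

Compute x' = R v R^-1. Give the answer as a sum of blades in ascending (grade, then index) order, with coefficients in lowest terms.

~R = \frac{7}{2} e_{1} + \frac{7}{3} e_{2} - 2 e_{3}, and R ~R = \frac{101}{36}, so R^-1 = ~R / (\frac{101}{36}).
R v = -\frac{53}{20} + \frac{287}{120} e_{12} + \frac{7}{60} e_{13} + \frac{13}{9} e_{23}
Answer: -\frac{2632}{505} e_{1} - \frac{8399}{2020} e_{2} + \frac{8923}{3030} e_{3}


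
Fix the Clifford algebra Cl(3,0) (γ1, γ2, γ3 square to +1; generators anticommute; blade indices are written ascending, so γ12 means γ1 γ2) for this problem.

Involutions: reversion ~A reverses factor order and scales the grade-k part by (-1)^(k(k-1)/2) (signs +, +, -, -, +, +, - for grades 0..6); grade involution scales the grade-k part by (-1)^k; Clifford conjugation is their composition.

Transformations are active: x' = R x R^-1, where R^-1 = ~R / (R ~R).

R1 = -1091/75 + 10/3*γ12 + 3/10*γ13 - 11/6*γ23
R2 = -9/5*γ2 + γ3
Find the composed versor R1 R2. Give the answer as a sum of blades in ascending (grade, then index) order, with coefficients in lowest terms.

Distribute over the terms of R2 (each basis-blade product reordered to ascending indices, repeated generators contracted through their squares):
R1 (-9/5*γ2) = -6*γ1 + 3273/125*γ2 - 33/10*γ3 + 27/50*γ123
R1 (γ3) = 3/10*γ1 - 11/6*γ2 - 1091/75*γ3 + 10/3*γ123
Summing the partial products and collecting blades:
Answer: -57/10*γ1 + 18263/750*γ2 - 2677/150*γ3 + 581/150*γ123


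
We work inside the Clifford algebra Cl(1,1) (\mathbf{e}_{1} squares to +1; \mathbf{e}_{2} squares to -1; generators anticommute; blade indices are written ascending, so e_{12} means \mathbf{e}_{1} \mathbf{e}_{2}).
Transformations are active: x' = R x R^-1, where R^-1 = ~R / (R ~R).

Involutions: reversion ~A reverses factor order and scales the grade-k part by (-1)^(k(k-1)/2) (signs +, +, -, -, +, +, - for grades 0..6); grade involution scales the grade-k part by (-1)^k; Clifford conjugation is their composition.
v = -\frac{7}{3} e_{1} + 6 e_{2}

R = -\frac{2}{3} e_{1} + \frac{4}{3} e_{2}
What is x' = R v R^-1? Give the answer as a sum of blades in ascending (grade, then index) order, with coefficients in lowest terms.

~R = -\frac{2}{3} e_{1} + \frac{4}{3} e_{2}, and R ~R = -\frac{4}{3}, so R^-1 = ~R / (-\frac{4}{3}).
R v = -\frac{58}{9} - \frac{8}{9} e_{12}
Answer: -\frac{37}{9} e_{1} + \frac{62}{9} e_{2}


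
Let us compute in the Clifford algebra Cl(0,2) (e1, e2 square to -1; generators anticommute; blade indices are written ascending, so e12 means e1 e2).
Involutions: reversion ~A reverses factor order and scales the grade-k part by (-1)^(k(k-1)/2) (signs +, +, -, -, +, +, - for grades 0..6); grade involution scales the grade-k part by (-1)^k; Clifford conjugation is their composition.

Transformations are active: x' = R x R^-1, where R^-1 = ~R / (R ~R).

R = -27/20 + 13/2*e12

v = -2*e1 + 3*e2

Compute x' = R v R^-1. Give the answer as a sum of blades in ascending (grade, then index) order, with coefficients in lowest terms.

~R = -27/20 - 13/2*e12, and R ~R = 17629/400, so R^-1 = ~R / (17629/400).
R v = -84/5*e1 - 341/20*e2
Answer: 53402/17629*e1 - 34473/17629*e2


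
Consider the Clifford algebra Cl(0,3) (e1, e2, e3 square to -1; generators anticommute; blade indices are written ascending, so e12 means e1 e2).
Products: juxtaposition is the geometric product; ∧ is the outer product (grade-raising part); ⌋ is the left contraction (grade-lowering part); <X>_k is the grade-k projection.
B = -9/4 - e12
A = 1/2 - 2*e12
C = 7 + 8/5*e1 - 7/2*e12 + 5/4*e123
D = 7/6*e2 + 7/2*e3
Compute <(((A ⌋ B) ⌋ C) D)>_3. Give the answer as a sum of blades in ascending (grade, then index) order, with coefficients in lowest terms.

step 1: -25/8 - 1/2*e12
step 2: -189/8 - 5*e1 + 5/8*e3 + 175/16*e12 - 125/32*e123
step 3: -35/16 - 1225/96*e1 - 441/16*e2 - 1323/16*e3 + 1505/192*e12 - 4235/192*e13 - 35/48*e23 + 1225/32*e123
step 4: 1225/32*e123
Answer: 1225/32*e123


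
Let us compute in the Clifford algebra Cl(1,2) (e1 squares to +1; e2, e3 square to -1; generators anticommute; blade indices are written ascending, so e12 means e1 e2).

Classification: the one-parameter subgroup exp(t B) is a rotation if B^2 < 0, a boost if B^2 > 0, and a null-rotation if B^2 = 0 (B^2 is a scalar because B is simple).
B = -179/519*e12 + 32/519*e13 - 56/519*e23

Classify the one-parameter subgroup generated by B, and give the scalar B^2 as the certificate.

B^2 term by term: the squares give (-179/519)^2*(e12)^2 + (32/519)^2*(e13)^2 + (-56/519)^2*(e23)^2 = 32041/269361*(+1) + 1024/269361*(+1) + 3136/269361*(-1) = 1/9 (each basis 2-blade squares to minus the product of its generators' squares); cross terms between blades sharing an index anticommute and cancel. So B^2 = 1/9.
Answer: boost, certificate B^2 = 1/9. Because 1/9 is invariant under every versor sandwich, the classification follows from its sign alone.


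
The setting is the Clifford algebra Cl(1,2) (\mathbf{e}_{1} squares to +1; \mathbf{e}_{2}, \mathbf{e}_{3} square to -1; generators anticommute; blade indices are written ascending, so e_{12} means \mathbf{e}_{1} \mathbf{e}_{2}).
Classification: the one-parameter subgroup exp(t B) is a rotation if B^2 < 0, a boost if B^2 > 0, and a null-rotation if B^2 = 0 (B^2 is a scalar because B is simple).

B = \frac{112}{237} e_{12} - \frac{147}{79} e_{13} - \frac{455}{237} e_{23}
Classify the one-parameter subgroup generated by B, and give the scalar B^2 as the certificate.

B^2 term by term: the squares give (\frac{112}{237})^2*(e_{12})^2 + (-\frac{147}{79})^2*(e_{13})^2 + (-\frac{455}{237})^2*(e_{23})^2 = \frac{12544}{56169}*(+1) + \frac{21609}{6241}*(+1) + \frac{207025}{56169}*(-1) = 0 (each basis 2-blade squares to minus the product of its generators' squares); cross terms between blades sharing an index anticommute and cancel. So B^2 = 0.
Answer: null-rotation, certificate B^2 = 0. One invariant decides it: the square 0 survives every conjugation, and its sign is exactly the classification.


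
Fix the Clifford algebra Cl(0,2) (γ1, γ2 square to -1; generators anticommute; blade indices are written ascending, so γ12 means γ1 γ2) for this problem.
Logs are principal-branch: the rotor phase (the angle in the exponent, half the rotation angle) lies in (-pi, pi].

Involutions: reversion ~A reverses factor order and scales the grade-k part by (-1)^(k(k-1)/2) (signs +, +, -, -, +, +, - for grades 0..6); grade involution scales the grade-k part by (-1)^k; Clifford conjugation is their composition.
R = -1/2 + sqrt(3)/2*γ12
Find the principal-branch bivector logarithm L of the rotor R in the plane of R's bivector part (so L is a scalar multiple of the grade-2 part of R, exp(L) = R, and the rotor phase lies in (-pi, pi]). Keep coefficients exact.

The scalar part of R is -1/2, and that scalar determines the rotor phase on the principal branch; recovering the unit plane as bivector-part over sine of the phase gives L = phase * plane.
Concretely: cos(phase) = -1/2 gives phase = ±2*pi/3, and since phase/sin(phase) is even the sign is immaterial: L = (phase/sin(phase)) * <R>_2 = (4*sqrt(3)*pi/9) * <R>_2.
Answer: 2*pi/3*γ12


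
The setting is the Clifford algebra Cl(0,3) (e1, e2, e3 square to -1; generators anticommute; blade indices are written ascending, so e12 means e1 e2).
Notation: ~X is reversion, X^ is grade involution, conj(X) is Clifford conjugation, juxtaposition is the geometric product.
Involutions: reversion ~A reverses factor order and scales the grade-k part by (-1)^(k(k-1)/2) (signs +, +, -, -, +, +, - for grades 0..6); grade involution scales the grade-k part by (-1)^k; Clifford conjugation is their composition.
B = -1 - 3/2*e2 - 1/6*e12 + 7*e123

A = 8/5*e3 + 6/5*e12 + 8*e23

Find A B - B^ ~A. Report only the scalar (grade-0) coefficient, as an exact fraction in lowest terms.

first term: 1/5 - 271/5*e1 - 22*e3 - 62/5*e12 - 4/3*e13 - 28/5*e23 - 4/15*e123
second term: -1/5 - 289/5*e1 + 2*e3 + 62/5*e12 - 4/3*e13 + 52/5*e23 - 4/15*e123
Answer: 2/5


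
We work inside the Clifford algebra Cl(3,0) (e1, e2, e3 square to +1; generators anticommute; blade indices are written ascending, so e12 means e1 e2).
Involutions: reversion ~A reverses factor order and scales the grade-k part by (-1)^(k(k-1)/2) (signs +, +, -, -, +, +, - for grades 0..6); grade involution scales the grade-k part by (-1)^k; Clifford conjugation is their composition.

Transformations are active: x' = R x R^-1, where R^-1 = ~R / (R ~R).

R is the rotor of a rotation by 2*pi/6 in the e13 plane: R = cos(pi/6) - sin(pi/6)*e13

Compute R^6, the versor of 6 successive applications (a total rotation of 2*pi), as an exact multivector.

Because a rotor carries half the rotation angle, composing 6 copies of this e13-plane rotor multiplies the phase: 6*(pi/6) = pi, hence R^6 = cos(pi) - sin(pi)*e13.
cos(pi) = -1 and sin(pi) = 0, so R^6 = -1. The total rotation 2*pi is 1 full turn, so every vector returns to itself, yet the rotor is -1, on the OTHER sheet of the double cover (an odd number of 2*pi turns).
Answer: -1


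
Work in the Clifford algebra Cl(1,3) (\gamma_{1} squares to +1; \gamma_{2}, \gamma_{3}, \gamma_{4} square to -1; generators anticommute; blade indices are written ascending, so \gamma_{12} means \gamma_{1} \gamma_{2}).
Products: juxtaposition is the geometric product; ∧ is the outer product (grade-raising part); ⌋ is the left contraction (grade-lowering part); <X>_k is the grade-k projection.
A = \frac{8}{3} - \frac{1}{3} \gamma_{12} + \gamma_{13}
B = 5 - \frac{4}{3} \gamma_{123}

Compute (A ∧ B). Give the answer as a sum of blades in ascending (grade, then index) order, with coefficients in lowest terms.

step 1: \frac{40}{3} - \frac{5}{3} \gamma_{12} + 5 \gamma_{13} - \frac{32}{9} \gamma_{123}
Answer: \frac{40}{3} - \frac{5}{3} \gamma_{12} + 5 \gamma_{13} - \frac{32}{9} \gamma_{123}


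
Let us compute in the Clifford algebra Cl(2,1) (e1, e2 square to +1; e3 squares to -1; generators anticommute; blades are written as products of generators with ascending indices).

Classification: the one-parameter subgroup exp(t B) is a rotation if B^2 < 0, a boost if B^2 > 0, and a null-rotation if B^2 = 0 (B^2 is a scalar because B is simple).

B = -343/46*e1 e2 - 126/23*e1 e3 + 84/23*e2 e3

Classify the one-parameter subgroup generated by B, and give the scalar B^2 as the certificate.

B^2 term by term: the squares give (-343/46)^2*(e1 e2)^2 + (-126/23)^2*(e1 e3)^2 + (84/23)^2*(e2 e3)^2 = 117649/2116*(-1) + 15876/529*(+1) + 7056/529*(+1) = -49/4 (each basis 2-blade squares to minus the product of its generators' squares); cross terms between blades sharing an index anticommute and cancel. So B^2 = -49/4.
Answer: rotation, certificate B^2 = -49/4. The class reads off the invariant scalar -49/4 directly.
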